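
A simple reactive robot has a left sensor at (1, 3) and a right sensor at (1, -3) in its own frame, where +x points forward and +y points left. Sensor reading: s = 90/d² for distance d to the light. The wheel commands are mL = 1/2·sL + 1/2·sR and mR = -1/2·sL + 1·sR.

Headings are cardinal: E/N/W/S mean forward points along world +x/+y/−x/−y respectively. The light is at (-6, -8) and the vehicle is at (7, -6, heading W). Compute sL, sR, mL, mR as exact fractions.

left sensor world pos  = (6, -9); dL² = 145
right sensor world pos = (6, -3); dR² = 169
sL = 90/145 = 18/29
sR = 90/169 = 90/169
mL = 1/2·sL + 1/2·sR = 2826/4901
mR = -1/2·sL + 1·sR = 1089/4901

18/29 90/169 2826/4901 1089/4901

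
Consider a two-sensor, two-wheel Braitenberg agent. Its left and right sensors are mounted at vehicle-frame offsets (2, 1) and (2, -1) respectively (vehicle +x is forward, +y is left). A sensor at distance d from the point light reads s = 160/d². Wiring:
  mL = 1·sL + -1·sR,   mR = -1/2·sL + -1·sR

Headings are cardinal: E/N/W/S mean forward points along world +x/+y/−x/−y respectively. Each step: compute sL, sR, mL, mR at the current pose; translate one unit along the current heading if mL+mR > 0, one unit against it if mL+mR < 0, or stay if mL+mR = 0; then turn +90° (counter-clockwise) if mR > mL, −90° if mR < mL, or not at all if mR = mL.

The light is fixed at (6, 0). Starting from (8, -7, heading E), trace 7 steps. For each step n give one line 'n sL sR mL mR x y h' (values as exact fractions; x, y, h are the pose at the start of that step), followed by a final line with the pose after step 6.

n=0: pose=(8,-7,E); sL=40/13, sR=2; mL=14/13, mR=-46/13; mL+mR=-32/13 → advance -1; mR−mL=-60/13 → turn -1·90°
n=1: pose=(7,-7,S); sL=32/17, sR=160/81; mL=-128/1377, mR=-4016/1377; mL+mR=-4144/1377 → advance -1; mR−mL=-48/17 → turn -1·90°
n=2: pose=(7,-6,W); sL=16/5, sR=80/13; mL=-192/65, mR=-504/65; mL+mR=-696/65 → advance -1; mR−mL=-24/5 → turn -1·90°
n=3: pose=(8,-6,N); sL=160/17, sR=32/5; mL=256/85, mR=-944/85; mL+mR=-688/85 → advance -1; mR−mL=-240/17 → turn -1·90°
n=4: pose=(8,-7,E); sL=40/13, sR=2; mL=14/13, mR=-46/13; mL+mR=-32/13 → advance -1; mR−mL=-60/13 → turn -1·90°
n=5: pose=(7,-7,S); sL=32/17, sR=160/81; mL=-128/1377, mR=-4016/1377; mL+mR=-4144/1377 → advance -1; mR−mL=-48/17 → turn -1·90°
n=6: pose=(7,-6,W); sL=16/5, sR=80/13; mL=-192/65, mR=-504/65; mL+mR=-696/65 → advance -1; mR−mL=-24/5 → turn -1·90°

0 40/13 2 14/13 -46/13 8 -7 E
1 32/17 160/81 -128/1377 -4016/1377 7 -7 S
2 16/5 80/13 -192/65 -504/65 7 -6 W
3 160/17 32/5 256/85 -944/85 8 -6 N
4 40/13 2 14/13 -46/13 8 -7 E
5 32/17 160/81 -128/1377 -4016/1377 7 -7 S
6 16/5 80/13 -192/65 -504/65 7 -6 W
final 8 -6 N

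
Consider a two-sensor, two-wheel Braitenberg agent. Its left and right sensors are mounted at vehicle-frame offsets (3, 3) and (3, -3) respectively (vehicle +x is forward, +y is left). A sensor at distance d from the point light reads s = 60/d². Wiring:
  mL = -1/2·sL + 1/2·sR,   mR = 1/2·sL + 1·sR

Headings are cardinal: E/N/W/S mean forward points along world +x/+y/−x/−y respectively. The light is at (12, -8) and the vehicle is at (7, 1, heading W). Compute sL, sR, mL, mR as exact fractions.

left sensor world pos  = (4, -2); dL² = 100
right sensor world pos = (4, 4); dR² = 208
sL = 60/100 = 3/5
sR = 60/208 = 15/52
mL = -1/2·sL + 1/2·sR = -81/520
mR = 1/2·sL + 1·sR = 153/260

3/5 15/52 -81/520 153/260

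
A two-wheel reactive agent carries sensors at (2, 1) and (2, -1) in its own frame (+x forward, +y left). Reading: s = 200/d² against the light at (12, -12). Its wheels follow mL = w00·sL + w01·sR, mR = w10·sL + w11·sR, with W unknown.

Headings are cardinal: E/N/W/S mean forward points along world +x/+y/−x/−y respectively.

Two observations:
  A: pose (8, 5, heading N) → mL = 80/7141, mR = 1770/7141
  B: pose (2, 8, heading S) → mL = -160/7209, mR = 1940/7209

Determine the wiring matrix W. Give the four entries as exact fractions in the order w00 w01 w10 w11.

-1/2 1/2 1 -1/2

obs A: pose=(8,5,N) → sL=100/193, sR=20/37, mL=80/7141, mR=1770/7141
obs B: pose=(2,8,S) → sL=40/81, sR=40/89, mL=-160/7209, mR=1940/7209
sensor matrix S = [[100/193, 20/37], [40/81, 40/89]]; det S = -1753600/51479469
solve [mL_A; mL_B] = S·[w00; w01] and [mR_A; mR_B] = S·[w10; w11]:
  w00 = -1/2, w01 = 1/2, w10 = 1, w11 = -1/2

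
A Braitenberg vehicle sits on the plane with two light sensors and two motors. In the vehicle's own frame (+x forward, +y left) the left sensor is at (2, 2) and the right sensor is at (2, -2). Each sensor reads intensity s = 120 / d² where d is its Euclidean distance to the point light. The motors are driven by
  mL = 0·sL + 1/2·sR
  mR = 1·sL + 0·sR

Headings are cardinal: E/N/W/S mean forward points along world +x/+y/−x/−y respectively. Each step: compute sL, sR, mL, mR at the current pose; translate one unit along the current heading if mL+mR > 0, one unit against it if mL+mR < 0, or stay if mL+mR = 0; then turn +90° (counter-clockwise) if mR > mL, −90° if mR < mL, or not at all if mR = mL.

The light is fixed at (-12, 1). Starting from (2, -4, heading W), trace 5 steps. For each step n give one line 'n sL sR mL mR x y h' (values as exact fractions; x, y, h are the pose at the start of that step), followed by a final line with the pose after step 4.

0 120/193 40/51 20/51 120/193 2 -4 W
1 60/137 12/17 6/17 60/137 1 -4 S
2 120/241 120/289 60/289 120/241 1 -5 E
3 3/4 15/34 15/68 3/4 2 -5 N
4 120/193 40/51 20/51 120/193 2 -4 W
final 1 -4 S

n=0: pose=(2,-4,W); sL=120/193, sR=40/51; mL=20/51, mR=120/193; mL+mR=9980/9843 → advance +1; mR−mL=2260/9843 → turn +1·90°
n=1: pose=(1,-4,S); sL=60/137, sR=12/17; mL=6/17, mR=60/137; mL+mR=1842/2329 → advance +1; mR−mL=198/2329 → turn +1·90°
n=2: pose=(1,-5,E); sL=120/241, sR=120/289; mL=60/289, mR=120/241; mL+mR=49140/69649 → advance +1; mR−mL=20220/69649 → turn +1·90°
n=3: pose=(2,-5,N); sL=3/4, sR=15/34; mL=15/68, mR=3/4; mL+mR=33/34 → advance +1; mR−mL=9/17 → turn +1·90°
n=4: pose=(2,-4,W); sL=120/193, sR=40/51; mL=20/51, mR=120/193; mL+mR=9980/9843 → advance +1; mR−mL=2260/9843 → turn +1·90°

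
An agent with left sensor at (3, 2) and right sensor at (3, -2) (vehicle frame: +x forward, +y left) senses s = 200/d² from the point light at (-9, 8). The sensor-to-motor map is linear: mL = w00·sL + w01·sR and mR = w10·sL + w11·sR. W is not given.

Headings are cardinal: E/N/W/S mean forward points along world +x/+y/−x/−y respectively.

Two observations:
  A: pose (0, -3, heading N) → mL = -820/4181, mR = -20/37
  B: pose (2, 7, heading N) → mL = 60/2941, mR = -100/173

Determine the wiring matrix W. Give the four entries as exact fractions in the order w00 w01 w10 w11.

1/2 -1 0 -1/2

obs A: pose=(0,-3,N) → sL=200/113, sR=40/37, mL=-820/4181, mR=-20/37
obs B: pose=(2,7,N) → sL=40/17, sR=200/173, mL=60/2941, mR=-100/173
sensor matrix S = [[200/113, 40/37], [40/17, 200/173]]; det S = -6118400/12296321
solve [mL_A; mL_B] = S·[w00; w01] and [mR_A; mR_B] = S·[w10; w11]:
  w00 = 1/2, w01 = -1, w10 = 0, w11 = -1/2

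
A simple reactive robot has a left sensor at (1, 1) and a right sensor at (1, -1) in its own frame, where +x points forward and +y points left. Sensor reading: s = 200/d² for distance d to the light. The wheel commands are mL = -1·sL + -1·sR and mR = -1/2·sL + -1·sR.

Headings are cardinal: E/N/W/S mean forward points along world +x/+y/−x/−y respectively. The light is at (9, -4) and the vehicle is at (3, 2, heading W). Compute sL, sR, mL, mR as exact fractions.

100/37 100/49 -8600/1813 -6150/1813

left sensor world pos  = (2, 1); dL² = 74
right sensor world pos = (2, 3); dR² = 98
sL = 200/74 = 100/37
sR = 200/98 = 100/49
mL = -1·sL + -1·sR = -8600/1813
mR = -1/2·sL + -1·sR = -6150/1813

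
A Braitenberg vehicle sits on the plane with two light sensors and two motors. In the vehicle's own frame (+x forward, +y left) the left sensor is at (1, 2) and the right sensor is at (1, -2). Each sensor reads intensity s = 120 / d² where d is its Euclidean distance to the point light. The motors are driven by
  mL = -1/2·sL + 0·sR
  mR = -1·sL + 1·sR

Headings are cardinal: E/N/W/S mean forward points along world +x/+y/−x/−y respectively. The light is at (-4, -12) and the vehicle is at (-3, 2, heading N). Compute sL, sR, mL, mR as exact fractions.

left sensor world pos  = (-5, 3); dL² = 226
right sensor world pos = (-1, 3); dR² = 234
sL = 120/226 = 60/113
sR = 120/234 = 20/39
mL = -1/2·sL + 0·sR = -30/113
mR = -1·sL + 1·sR = -80/4407

60/113 20/39 -30/113 -80/4407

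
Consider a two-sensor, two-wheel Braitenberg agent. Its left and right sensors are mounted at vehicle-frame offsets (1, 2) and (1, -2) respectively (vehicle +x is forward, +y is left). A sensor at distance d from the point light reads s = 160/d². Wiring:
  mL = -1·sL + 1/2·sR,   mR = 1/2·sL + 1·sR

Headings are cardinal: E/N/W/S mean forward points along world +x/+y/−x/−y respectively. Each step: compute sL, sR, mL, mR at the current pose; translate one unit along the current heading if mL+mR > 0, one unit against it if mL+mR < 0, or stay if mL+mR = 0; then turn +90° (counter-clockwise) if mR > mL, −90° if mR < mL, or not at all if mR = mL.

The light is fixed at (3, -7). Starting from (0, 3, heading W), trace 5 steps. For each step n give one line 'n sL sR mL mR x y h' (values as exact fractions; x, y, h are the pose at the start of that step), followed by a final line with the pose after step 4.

n=0: pose=(0,3,W); sL=2, sR=1; mL=-3/2, mR=2; mL+mR=1/2 → advance +1; mR−mL=7/2 → turn +1·90°
n=1: pose=(-1,3,S); sL=32/17, sR=160/117; mL=-2384/1989, mR=4592/1989; mL+mR=736/663 → advance +1; mR−mL=6976/1989 → turn +1·90°
n=2: pose=(-1,2,E); sL=16/13, sR=80/29; mL=56/377, mR=1272/377; mL+mR=1328/377 → advance +1; mR−mL=1216/377 → turn +1·90°
n=3: pose=(0,2,N); sL=32/25, sR=160/101; mL=-1232/2525, mR=5616/2525; mL+mR=4384/2525 → advance +1; mR−mL=6848/2525 → turn +1·90°
n=4: pose=(0,3,W); sL=2, sR=1; mL=-3/2, mR=2; mL+mR=1/2 → advance +1; mR−mL=7/2 → turn +1·90°

0 2 1 -3/2 2 0 3 W
1 32/17 160/117 -2384/1989 4592/1989 -1 3 S
2 16/13 80/29 56/377 1272/377 -1 2 E
3 32/25 160/101 -1232/2525 5616/2525 0 2 N
4 2 1 -3/2 2 0 3 W
final -1 3 S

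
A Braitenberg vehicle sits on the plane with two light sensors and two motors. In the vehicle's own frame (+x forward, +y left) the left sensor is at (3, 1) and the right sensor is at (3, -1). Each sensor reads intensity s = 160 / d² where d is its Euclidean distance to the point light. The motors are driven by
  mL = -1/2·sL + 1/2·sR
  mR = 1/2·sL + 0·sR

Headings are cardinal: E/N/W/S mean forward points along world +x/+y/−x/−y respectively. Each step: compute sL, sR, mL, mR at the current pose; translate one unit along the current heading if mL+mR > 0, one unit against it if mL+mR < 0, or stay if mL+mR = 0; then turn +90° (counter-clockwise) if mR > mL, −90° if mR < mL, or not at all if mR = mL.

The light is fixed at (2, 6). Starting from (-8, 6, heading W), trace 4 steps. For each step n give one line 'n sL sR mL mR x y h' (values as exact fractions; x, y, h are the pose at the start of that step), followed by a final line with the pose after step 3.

0 16/17 16/17 0 8/17 -8 6 W
1 160/109 160/153 -3520/16677 80/109 -9 6 S
2 5/2 40/17 -5/68 5/4 -9 5 E
3 32/25 32/17 128/425 16/25 -8 5 N
final -8 6 W

n=0: pose=(-8,6,W); sL=16/17, sR=16/17; mL=0, mR=8/17; mL+mR=8/17 → advance +1; mR−mL=8/17 → turn +1·90°
n=1: pose=(-9,6,S); sL=160/109, sR=160/153; mL=-3520/16677, mR=80/109; mL+mR=80/153 → advance +1; mR−mL=15760/16677 → turn +1·90°
n=2: pose=(-9,5,E); sL=5/2, sR=40/17; mL=-5/68, mR=5/4; mL+mR=20/17 → advance +1; mR−mL=45/34 → turn +1·90°
n=3: pose=(-8,5,N); sL=32/25, sR=32/17; mL=128/425, mR=16/25; mL+mR=16/17 → advance +1; mR−mL=144/425 → turn +1·90°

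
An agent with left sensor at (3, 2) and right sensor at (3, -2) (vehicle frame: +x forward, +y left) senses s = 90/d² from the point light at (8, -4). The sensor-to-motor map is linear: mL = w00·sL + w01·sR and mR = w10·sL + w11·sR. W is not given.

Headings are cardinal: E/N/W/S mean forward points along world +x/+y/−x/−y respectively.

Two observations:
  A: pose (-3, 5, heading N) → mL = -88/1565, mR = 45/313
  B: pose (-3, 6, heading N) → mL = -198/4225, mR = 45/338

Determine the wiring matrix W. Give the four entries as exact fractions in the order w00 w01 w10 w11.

obs A: pose=(-3,5,N) → sL=90/313, sR=2/5, mL=-88/1565, mR=45/313
obs B: pose=(-3,6,N) → sL=45/169, sR=9/25, mL=-198/4225, mR=45/338
sensor matrix S = [[90/313, 2/5], [45/169, 9/25]]; det S = -792/264485
solve [mL_A; mL_B] = S·[w00; w01] and [mR_A; mR_B] = S·[w10; w11]:
  w00 = 1/2, w01 = -1/2, w10 = 1/2, w11 = 0

1/2 -1/2 1/2 0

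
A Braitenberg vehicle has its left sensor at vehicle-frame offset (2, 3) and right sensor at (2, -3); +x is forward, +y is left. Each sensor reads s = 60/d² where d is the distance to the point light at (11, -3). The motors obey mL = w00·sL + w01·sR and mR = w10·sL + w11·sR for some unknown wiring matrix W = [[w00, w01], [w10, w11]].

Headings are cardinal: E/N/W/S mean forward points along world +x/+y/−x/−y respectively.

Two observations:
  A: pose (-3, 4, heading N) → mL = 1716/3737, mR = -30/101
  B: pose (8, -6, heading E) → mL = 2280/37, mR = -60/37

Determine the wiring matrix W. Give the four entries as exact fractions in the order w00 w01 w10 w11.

1 1 0 -1

obs A: pose=(-3,4,N) → sL=6/37, sR=30/101, mL=1716/3737, mR=-30/101
obs B: pose=(8,-6,E) → sL=60, sR=60/37, mL=2280/37, mR=-60/37
sensor matrix S = [[6/37, 30/101], [60, 60/37]]; det S = -2427840/138269
solve [mL_A; mL_B] = S·[w00; w01] and [mR_A; mR_B] = S·[w10; w11]:
  w00 = 1, w01 = 1, w10 = 0, w11 = -1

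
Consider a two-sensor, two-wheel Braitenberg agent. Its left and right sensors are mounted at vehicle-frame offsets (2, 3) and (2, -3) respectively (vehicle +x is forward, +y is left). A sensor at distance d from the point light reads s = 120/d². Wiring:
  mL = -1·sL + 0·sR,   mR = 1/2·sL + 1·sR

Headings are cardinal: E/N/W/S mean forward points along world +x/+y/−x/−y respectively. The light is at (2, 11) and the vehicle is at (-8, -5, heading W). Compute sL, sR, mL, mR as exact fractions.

left sensor world pos  = (-10, -8); dL² = 505
right sensor world pos = (-10, -2); dR² = 313
sL = 120/505 = 24/101
sR = 120/313 = 120/313
mL = -1·sL + 0·sR = -24/101
mR = 1/2·sL + 1·sR = 15876/31613

24/101 120/313 -24/101 15876/31613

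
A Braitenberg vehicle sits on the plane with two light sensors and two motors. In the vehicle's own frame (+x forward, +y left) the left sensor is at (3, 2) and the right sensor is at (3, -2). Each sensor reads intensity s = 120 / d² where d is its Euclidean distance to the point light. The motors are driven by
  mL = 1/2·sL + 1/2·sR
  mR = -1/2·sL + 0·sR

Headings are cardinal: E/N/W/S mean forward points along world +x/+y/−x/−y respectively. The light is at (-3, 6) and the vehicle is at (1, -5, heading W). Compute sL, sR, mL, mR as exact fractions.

12/17 60/41 756/697 -6/17

left sensor world pos  = (-2, -7); dL² = 170
right sensor world pos = (-2, -3); dR² = 82
sL = 120/170 = 12/17
sR = 120/82 = 60/41
mL = 1/2·sL + 1/2·sR = 756/697
mR = -1/2·sL + 0·sR = -6/17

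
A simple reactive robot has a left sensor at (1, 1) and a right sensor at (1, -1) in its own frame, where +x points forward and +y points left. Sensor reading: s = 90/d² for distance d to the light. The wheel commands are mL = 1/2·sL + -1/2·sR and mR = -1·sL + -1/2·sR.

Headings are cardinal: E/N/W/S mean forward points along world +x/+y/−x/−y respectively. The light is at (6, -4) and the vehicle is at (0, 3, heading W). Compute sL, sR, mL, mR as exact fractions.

left sensor world pos  = (-1, 2); dL² = 85
right sensor world pos = (-1, 4); dR² = 113
sL = 90/85 = 18/17
sR = 90/113 = 90/113
mL = 1/2·sL + -1/2·sR = 252/1921
mR = -1·sL + -1/2·sR = -2799/1921

18/17 90/113 252/1921 -2799/1921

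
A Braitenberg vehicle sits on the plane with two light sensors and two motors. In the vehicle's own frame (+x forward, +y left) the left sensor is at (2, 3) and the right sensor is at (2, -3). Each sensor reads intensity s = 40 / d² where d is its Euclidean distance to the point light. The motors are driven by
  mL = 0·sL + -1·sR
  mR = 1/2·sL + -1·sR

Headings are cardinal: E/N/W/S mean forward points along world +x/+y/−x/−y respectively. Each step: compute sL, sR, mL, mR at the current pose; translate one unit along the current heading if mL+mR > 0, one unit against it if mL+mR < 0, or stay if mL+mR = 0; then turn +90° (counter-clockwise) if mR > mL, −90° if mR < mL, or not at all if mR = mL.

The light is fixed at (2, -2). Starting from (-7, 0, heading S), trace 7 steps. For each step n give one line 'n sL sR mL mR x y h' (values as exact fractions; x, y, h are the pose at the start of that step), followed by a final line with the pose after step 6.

0 10/9 5/18 -5/18 5/18 -7 0 S
1 20/37 4/5 -4/5 -98/185 -7 0 E
2 8/37 8/13 -8/13 -244/481 -8 0 N
3 10/37 1/4 -1/4 -17/148 -8 -1 W
4 40/37 8/29 -8/29 284/1073 -7 -1 S
5 20/37 4/5 -4/5 -98/185 -7 0 E
6 8/37 8/13 -8/13 -244/481 -8 0 N
final -8 -1 W

n=0: pose=(-7,0,S); sL=10/9, sR=5/18; mL=-5/18, mR=5/18; mL+mR=0 → advance +0; mR−mL=5/9 → turn +1·90°
n=1: pose=(-7,0,E); sL=20/37, sR=4/5; mL=-4/5, mR=-98/185; mL+mR=-246/185 → advance -1; mR−mL=10/37 → turn +1·90°
n=2: pose=(-8,0,N); sL=8/37, sR=8/13; mL=-8/13, mR=-244/481; mL+mR=-540/481 → advance -1; mR−mL=4/37 → turn +1·90°
n=3: pose=(-8,-1,W); sL=10/37, sR=1/4; mL=-1/4, mR=-17/148; mL+mR=-27/74 → advance -1; mR−mL=5/37 → turn +1·90°
n=4: pose=(-7,-1,S); sL=40/37, sR=8/29; mL=-8/29, mR=284/1073; mL+mR=-12/1073 → advance -1; mR−mL=20/37 → turn +1·90°
n=5: pose=(-7,0,E); sL=20/37, sR=4/5; mL=-4/5, mR=-98/185; mL+mR=-246/185 → advance -1; mR−mL=10/37 → turn +1·90°
n=6: pose=(-8,0,N); sL=8/37, sR=8/13; mL=-8/13, mR=-244/481; mL+mR=-540/481 → advance -1; mR−mL=4/37 → turn +1·90°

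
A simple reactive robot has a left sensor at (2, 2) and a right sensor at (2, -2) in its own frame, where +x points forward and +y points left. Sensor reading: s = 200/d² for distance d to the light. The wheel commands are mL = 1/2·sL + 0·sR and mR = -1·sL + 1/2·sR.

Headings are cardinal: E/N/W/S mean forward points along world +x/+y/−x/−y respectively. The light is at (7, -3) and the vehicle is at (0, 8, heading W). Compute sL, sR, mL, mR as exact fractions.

100/81 4/5 50/81 -338/405

left sensor world pos  = (-2, 6); dL² = 162
right sensor world pos = (-2, 10); dR² = 250
sL = 200/162 = 100/81
sR = 200/250 = 4/5
mL = 1/2·sL + 0·sR = 50/81
mR = -1·sL + 1/2·sR = -338/405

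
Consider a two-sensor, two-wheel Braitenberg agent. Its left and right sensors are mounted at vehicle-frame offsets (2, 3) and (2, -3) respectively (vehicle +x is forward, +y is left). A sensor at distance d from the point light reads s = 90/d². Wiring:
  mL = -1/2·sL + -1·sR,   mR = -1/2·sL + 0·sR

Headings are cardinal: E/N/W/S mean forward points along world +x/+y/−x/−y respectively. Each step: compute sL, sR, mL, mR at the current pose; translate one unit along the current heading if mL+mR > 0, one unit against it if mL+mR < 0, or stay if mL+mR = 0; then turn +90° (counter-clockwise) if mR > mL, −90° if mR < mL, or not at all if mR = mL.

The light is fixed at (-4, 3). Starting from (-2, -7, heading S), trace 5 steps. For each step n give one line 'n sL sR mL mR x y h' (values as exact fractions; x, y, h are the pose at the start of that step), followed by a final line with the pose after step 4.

0 90/169 18/29 -4347/4901 -45/169 -2 -7 S
1 45/26 9/16 -297/208 -45/52 -2 -6 E
2 90/53 18/13 -1539/689 -45/53 -3 -6 N
3 9/17 9/5 -351/170 -9/34 -3 -7 W
4 90/169 18/29 -4347/4901 -45/169 -2 -7 S
final -2 -6 E

n=0: pose=(-2,-7,S); sL=90/169, sR=18/29; mL=-4347/4901, mR=-45/169; mL+mR=-5652/4901 → advance -1; mR−mL=18/29 → turn +1·90°
n=1: pose=(-2,-6,E); sL=45/26, sR=9/16; mL=-297/208, mR=-45/52; mL+mR=-477/208 → advance -1; mR−mL=9/16 → turn +1·90°
n=2: pose=(-3,-6,N); sL=90/53, sR=18/13; mL=-1539/689, mR=-45/53; mL+mR=-2124/689 → advance -1; mR−mL=18/13 → turn +1·90°
n=3: pose=(-3,-7,W); sL=9/17, sR=9/5; mL=-351/170, mR=-9/34; mL+mR=-198/85 → advance -1; mR−mL=9/5 → turn +1·90°
n=4: pose=(-2,-7,S); sL=90/169, sR=18/29; mL=-4347/4901, mR=-45/169; mL+mR=-5652/4901 → advance -1; mR−mL=18/29 → turn +1·90°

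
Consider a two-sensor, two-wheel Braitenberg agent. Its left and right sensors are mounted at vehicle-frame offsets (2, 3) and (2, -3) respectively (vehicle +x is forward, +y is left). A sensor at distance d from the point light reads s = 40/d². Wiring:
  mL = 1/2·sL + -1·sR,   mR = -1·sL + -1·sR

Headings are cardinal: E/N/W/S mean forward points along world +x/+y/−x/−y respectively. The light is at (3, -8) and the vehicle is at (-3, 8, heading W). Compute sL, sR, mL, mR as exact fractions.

40/233 8/85 -164/19805 -5264/19805

left sensor world pos  = (-5, 5); dL² = 233
right sensor world pos = (-5, 11); dR² = 425
sL = 40/233 = 40/233
sR = 40/425 = 8/85
mL = 1/2·sL + -1·sR = -164/19805
mR = -1·sL + -1·sR = -5264/19805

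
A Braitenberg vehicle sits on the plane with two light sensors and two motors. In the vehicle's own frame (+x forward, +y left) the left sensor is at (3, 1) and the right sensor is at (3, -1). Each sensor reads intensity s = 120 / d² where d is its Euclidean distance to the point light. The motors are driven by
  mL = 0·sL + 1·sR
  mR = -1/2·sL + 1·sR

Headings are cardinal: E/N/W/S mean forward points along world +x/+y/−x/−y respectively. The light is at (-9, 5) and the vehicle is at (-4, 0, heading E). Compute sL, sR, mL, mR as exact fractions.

3/2 6/5 6/5 9/20

left sensor world pos  = (-1, 1); dL² = 80
right sensor world pos = (-1, -1); dR² = 100
sL = 120/80 = 3/2
sR = 120/100 = 6/5
mL = 0·sL + 1·sR = 6/5
mR = -1/2·sL + 1·sR = 9/20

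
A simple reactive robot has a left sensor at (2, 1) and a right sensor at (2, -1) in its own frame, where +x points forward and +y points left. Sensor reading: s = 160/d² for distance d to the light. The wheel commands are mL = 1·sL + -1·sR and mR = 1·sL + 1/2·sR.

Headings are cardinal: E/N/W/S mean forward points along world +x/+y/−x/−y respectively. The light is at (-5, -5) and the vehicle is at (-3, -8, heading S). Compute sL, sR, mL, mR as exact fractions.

left sensor world pos  = (-2, -10); dL² = 34
right sensor world pos = (-4, -10); dR² = 26
sL = 160/34 = 80/17
sR = 160/26 = 80/13
mL = 1·sL + -1·sR = -320/221
mR = 1·sL + 1/2·sR = 1720/221

80/17 80/13 -320/221 1720/221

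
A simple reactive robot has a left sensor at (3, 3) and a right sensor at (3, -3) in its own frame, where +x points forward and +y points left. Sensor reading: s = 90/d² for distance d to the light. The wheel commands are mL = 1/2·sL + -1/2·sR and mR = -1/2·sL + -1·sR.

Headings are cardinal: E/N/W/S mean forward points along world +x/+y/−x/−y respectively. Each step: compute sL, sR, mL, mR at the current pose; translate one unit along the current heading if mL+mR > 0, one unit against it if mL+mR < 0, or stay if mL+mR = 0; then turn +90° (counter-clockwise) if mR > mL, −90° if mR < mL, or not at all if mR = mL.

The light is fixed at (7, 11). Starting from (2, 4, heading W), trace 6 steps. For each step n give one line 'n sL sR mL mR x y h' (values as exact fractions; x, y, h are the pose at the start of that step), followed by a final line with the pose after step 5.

n=0: pose=(2,4,W); sL=45/82, sR=9/8; mL=-189/656, mR=-459/328; mL+mR=-27/16 → advance -1; mR−mL=-729/656 → turn -1·90°
n=1: pose=(3,4,N); sL=18/13, sR=90/17; mL=-432/221, mR=-1323/221; mL+mR=-135/17 → advance -1; mR−mL=-891/221 → turn -1·90°
n=2: pose=(3,3,E); sL=45/13, sR=45/61; mL=1080/793, mR=-3915/1586; mL+mR=-135/122 → advance -1; mR−mL=-6075/1586 → turn -1·90°
n=3: pose=(2,3,S); sL=18/25, sR=18/37; mL=108/925, mR=-783/925; mL+mR=-27/37 → advance -1; mR−mL=-891/925 → turn -1·90°
n=4: pose=(2,4,W); sL=45/82, sR=9/8; mL=-189/656, mR=-459/328; mL+mR=-27/16 → advance -1; mR−mL=-729/656 → turn -1·90°
n=5: pose=(3,4,N); sL=18/13, sR=90/17; mL=-432/221, mR=-1323/221; mL+mR=-135/17 → advance -1; mR−mL=-891/221 → turn -1·90°

0 45/82 9/8 -189/656 -459/328 2 4 W
1 18/13 90/17 -432/221 -1323/221 3 4 N
2 45/13 45/61 1080/793 -3915/1586 3 3 E
3 18/25 18/37 108/925 -783/925 2 3 S
4 45/82 9/8 -189/656 -459/328 2 4 W
5 18/13 90/17 -432/221 -1323/221 3 4 N
final 3 3 E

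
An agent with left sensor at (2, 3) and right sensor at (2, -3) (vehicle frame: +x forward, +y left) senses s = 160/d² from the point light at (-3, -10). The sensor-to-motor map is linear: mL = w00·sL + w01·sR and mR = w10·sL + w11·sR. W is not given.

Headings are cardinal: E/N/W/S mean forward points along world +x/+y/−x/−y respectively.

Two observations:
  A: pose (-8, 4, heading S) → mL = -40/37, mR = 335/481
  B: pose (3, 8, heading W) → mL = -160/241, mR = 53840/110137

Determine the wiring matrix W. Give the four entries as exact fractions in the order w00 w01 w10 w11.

obs A: pose=(-8,4,S) → sL=40/37, sR=10/13, mL=-40/37, mR=335/481
obs B: pose=(3,8,W) → sL=160/241, sR=160/457, mL=-160/241, mR=53840/110137
sensor matrix S = [[40/37, 10/13], [160/241, 160/457]]; det S = -7003200/52975897
solve [mL_A; mL_B] = S·[w00; w01] and [mR_A; mR_B] = S·[w10; w11]:
  w00 = -1, w01 = 0, w10 = 1, w11 = -1/2

-1 0 1 -1/2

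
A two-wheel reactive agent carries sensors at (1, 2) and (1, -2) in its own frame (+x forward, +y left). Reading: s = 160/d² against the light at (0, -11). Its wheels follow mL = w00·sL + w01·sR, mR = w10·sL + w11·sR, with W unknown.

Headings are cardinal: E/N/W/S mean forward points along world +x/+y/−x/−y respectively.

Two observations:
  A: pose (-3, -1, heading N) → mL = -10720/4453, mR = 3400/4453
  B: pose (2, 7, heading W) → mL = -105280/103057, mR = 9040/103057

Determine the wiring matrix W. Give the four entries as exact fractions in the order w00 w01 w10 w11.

-1 -1 -1/2 1

obs A: pose=(-3,-1,N) → sL=80/73, sR=80/61, mL=-10720/4453, mR=3400/4453
obs B: pose=(2,7,W) → sL=160/257, sR=160/401, mL=-105280/103057, mR=9040/103057
sensor matrix S = [[80/73, 80/61], [160/257, 160/401]]; det S = -174028800/458912821
solve [mL_A; mL_B] = S·[w00; w01] and [mR_A; mR_B] = S·[w10; w11]:
  w00 = -1, w01 = -1, w10 = -1/2, w11 = 1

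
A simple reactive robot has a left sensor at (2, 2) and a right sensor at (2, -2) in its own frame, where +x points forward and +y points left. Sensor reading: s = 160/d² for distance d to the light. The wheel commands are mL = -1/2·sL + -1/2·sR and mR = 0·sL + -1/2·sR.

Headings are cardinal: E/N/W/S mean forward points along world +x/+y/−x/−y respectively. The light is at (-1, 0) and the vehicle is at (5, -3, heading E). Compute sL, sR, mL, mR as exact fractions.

32/13 160/89 -2464/1157 -80/89

left sensor world pos  = (7, -1); dL² = 65
right sensor world pos = (7, -5); dR² = 89
sL = 160/65 = 32/13
sR = 160/89 = 160/89
mL = -1/2·sL + -1/2·sR = -2464/1157
mR = 0·sL + -1/2·sR = -80/89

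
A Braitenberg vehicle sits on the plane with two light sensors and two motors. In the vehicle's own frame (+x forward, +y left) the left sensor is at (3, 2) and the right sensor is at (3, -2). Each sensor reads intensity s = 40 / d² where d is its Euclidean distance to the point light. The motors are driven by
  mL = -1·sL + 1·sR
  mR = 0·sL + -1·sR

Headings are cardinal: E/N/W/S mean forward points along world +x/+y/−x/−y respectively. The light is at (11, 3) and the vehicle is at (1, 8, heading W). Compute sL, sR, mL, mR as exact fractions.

left sensor world pos  = (-2, 6); dL² = 178
right sensor world pos = (-2, 10); dR² = 218
sL = 40/178 = 20/89
sR = 40/218 = 20/109
mL = -1·sL + 1·sR = -400/9701
mR = 0·sL + -1·sR = -20/109

20/89 20/109 -400/9701 -20/109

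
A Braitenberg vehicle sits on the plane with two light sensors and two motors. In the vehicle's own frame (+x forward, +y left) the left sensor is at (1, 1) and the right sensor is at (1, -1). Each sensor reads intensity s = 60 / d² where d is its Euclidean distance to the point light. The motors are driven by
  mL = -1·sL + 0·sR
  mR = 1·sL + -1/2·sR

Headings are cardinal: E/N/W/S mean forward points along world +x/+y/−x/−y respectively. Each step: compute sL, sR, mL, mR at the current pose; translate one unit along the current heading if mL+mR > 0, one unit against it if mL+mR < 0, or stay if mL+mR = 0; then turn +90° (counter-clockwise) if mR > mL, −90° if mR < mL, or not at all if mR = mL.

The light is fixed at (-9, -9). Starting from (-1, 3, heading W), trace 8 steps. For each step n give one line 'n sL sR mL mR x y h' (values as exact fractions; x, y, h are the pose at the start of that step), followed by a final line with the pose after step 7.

0 6/17 30/109 -6/17 399/1853 -1 3 W
1 60/221 12/37 -60/221 894/8177 0 3 S
2 15/74 15/61 -15/74 180/2257 0 4 E
3 12/49 60/277 -12/49 1854/13573 -1 4 N
4 6/17 30/109 -6/17 399/1853 -1 3 W
5 60/221 12/37 -60/221 894/8177 0 3 S
6 15/74 15/61 -15/74 180/2257 0 4 E
7 12/49 60/277 -12/49 1854/13573 -1 4 N
final -1 3 W

n=0: pose=(-1,3,W); sL=6/17, sR=30/109; mL=-6/17, mR=399/1853; mL+mR=-15/109 → advance -1; mR−mL=1053/1853 → turn +1·90°
n=1: pose=(0,3,S); sL=60/221, sR=12/37; mL=-60/221, mR=894/8177; mL+mR=-6/37 → advance -1; mR−mL=3114/8177 → turn +1·90°
n=2: pose=(0,4,E); sL=15/74, sR=15/61; mL=-15/74, mR=180/2257; mL+mR=-15/122 → advance -1; mR−mL=1275/4514 → turn +1·90°
n=3: pose=(-1,4,N); sL=12/49, sR=60/277; mL=-12/49, mR=1854/13573; mL+mR=-30/277 → advance -1; mR−mL=5178/13573 → turn +1·90°
n=4: pose=(-1,3,W); sL=6/17, sR=30/109; mL=-6/17, mR=399/1853; mL+mR=-15/109 → advance -1; mR−mL=1053/1853 → turn +1·90°
n=5: pose=(0,3,S); sL=60/221, sR=12/37; mL=-60/221, mR=894/8177; mL+mR=-6/37 → advance -1; mR−mL=3114/8177 → turn +1·90°
n=6: pose=(0,4,E); sL=15/74, sR=15/61; mL=-15/74, mR=180/2257; mL+mR=-15/122 → advance -1; mR−mL=1275/4514 → turn +1·90°
n=7: pose=(-1,4,N); sL=12/49, sR=60/277; mL=-12/49, mR=1854/13573; mL+mR=-30/277 → advance -1; mR−mL=5178/13573 → turn +1·90°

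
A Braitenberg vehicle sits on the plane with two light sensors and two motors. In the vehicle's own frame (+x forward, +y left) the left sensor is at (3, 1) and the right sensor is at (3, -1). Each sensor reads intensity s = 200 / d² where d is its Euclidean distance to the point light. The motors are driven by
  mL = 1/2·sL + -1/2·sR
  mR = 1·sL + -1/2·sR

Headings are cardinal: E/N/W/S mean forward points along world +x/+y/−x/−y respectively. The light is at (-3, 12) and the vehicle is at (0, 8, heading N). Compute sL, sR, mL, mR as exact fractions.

40 200/17 240/17 580/17

left sensor world pos  = (-1, 11); dL² = 5
right sensor world pos = (1, 11); dR² = 17
sL = 200/5 = 40
sR = 200/17 = 200/17
mL = 1/2·sL + -1/2·sR = 240/17
mR = 1·sL + -1/2·sR = 580/17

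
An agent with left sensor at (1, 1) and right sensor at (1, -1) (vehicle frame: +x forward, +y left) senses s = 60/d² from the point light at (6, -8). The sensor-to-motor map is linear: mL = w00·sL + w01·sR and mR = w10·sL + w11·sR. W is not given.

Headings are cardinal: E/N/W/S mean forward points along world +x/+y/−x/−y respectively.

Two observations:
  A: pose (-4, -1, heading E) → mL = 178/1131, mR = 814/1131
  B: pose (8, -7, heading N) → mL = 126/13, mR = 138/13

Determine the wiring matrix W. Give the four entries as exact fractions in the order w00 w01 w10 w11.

1 -1/2 1/2 1

obs A: pose=(-4,-1,E) → sL=12/29, sR=20/39, mL=178/1131, mR=814/1131
obs B: pose=(8,-7,N) → sL=12, sR=60/13, mL=126/13, mR=138/13
sensor matrix S = [[12/29, 20/39], [12, 60/13]]; det S = -1600/377
solve [mL_A; mL_B] = S·[w00; w01] and [mR_A; mR_B] = S·[w10; w11]:
  w00 = 1, w01 = -1/2, w10 = 1/2, w11 = 1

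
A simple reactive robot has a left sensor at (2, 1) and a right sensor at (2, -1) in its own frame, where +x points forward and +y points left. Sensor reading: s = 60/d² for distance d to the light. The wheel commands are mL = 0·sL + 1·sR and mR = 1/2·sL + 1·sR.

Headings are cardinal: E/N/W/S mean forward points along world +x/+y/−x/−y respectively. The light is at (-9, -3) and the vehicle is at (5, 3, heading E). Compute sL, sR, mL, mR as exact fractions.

12/61 60/281 60/281 5346/17141

left sensor world pos  = (7, 4); dL² = 305
right sensor world pos = (7, 2); dR² = 281
sL = 60/305 = 12/61
sR = 60/281 = 60/281
mL = 0·sL + 1·sR = 60/281
mR = 1/2·sL + 1·sR = 5346/17141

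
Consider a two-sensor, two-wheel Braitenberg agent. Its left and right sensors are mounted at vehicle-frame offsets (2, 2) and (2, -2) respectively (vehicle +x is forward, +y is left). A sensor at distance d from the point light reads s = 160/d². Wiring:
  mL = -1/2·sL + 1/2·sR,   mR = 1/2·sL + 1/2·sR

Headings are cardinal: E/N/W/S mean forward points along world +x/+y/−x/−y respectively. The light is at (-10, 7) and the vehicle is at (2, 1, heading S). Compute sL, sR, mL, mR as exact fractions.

8/13 40/41 96/533 424/533

left sensor world pos  = (4, -1); dL² = 260
right sensor world pos = (0, -1); dR² = 164
sL = 160/260 = 8/13
sR = 160/164 = 40/41
mL = -1/2·sL + 1/2·sR = 96/533
mR = 1/2·sL + 1/2·sR = 424/533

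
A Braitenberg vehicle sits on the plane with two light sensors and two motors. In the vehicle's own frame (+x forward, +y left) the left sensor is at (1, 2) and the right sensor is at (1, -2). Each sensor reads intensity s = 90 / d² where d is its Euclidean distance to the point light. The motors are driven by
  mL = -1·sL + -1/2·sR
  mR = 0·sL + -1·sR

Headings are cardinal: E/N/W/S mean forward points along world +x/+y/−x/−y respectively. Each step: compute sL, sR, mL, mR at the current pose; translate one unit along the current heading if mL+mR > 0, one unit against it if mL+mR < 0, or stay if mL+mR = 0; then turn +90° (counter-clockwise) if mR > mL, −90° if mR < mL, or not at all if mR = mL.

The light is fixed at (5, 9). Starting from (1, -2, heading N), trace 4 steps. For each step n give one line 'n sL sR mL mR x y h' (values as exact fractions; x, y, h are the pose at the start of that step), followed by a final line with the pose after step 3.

0 45/68 45/52 -1935/1768 -45/52 1 -2 N
1 90/221 18/25 -4239/5525 -18/25 1 -3 W
2 9/17 45/97 -2511/3298 -45/97 2 -3 S
3 18/17 90/173 -3879/2941 -90/173 2 -2 E
final 1 -2 N

n=0: pose=(1,-2,N); sL=45/68, sR=45/52; mL=-1935/1768, mR=-45/52; mL+mR=-3465/1768 → advance -1; mR−mL=405/1768 → turn +1·90°
n=1: pose=(1,-3,W); sL=90/221, sR=18/25; mL=-4239/5525, mR=-18/25; mL+mR=-8217/5525 → advance -1; mR−mL=261/5525 → turn +1·90°
n=2: pose=(2,-3,S); sL=9/17, sR=45/97; mL=-2511/3298, mR=-45/97; mL+mR=-4041/3298 → advance -1; mR−mL=981/3298 → turn +1·90°
n=3: pose=(2,-2,E); sL=18/17, sR=90/173; mL=-3879/2941, mR=-90/173; mL+mR=-5409/2941 → advance -1; mR−mL=2349/2941 → turn +1·90°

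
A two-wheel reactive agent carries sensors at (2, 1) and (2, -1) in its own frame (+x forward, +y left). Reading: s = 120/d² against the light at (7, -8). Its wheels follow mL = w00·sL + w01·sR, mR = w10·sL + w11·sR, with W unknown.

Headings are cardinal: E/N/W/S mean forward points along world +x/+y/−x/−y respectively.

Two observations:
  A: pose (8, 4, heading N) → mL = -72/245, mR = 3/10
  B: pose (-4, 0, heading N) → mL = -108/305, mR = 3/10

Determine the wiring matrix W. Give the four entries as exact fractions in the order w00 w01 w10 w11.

1/2 -1 0 1/2

obs A: pose=(8,4,N) → sL=30/49, sR=3/5, mL=-72/245, mR=3/10
obs B: pose=(-4,0,N) → sL=30/61, sR=3/5, mL=-108/305, mR=3/10
sensor matrix S = [[30/49, 3/5], [30/61, 3/5]]; det S = 216/2989
solve [mL_A; mL_B] = S·[w00; w01] and [mR_A; mR_B] = S·[w10; w11]:
  w00 = 1/2, w01 = -1, w10 = 0, w11 = 1/2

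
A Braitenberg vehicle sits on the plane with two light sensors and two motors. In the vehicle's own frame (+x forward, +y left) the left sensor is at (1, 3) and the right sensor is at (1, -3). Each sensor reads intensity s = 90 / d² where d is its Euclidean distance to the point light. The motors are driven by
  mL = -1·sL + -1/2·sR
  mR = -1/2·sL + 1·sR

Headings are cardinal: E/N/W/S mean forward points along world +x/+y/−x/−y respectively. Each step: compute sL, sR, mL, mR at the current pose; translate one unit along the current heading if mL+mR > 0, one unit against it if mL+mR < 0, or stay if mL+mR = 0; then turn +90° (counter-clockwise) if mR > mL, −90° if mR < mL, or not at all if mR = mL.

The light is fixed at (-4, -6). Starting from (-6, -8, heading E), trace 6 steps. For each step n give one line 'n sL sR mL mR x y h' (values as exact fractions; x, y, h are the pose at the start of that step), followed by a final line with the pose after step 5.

n=0: pose=(-6,-8,E); sL=45, sR=45/13; mL=-1215/26, mR=-495/26; mL+mR=-855/13 → advance -1; mR−mL=360/13 → turn +1·90°
n=1: pose=(-7,-8,N); sL=90/37, sR=90; mL=-1755/37, mR=3285/37; mL+mR=1530/37 → advance +1; mR−mL=5040/37 → turn +1·90°
n=2: pose=(-7,-7,W); sL=45/16, sR=9/2; mL=-81/16, mR=99/32; mL+mR=-63/32 → advance -1; mR−mL=261/32 → turn +1·90°
n=3: pose=(-6,-7,S); sL=18, sR=90/29; mL=-567/29, mR=-171/29; mL+mR=-738/29 → advance -1; mR−mL=396/29 → turn +1·90°
n=4: pose=(-6,-6,E); sL=9, sR=9; mL=-27/2, mR=9/2; mL+mR=-9 → advance -1; mR−mL=18 → turn +1·90°
n=5: pose=(-7,-6,N); sL=90/37, sR=90; mL=-1755/37, mR=3285/37; mL+mR=1530/37 → advance +1; mR−mL=5040/37 → turn +1·90°

0 45 45/13 -1215/26 -495/26 -6 -8 E
1 90/37 90 -1755/37 3285/37 -7 -8 N
2 45/16 9/2 -81/16 99/32 -7 -7 W
3 18 90/29 -567/29 -171/29 -6 -7 S
4 9 9 -27/2 9/2 -6 -6 E
5 90/37 90 -1755/37 3285/37 -7 -6 N
final -7 -5 W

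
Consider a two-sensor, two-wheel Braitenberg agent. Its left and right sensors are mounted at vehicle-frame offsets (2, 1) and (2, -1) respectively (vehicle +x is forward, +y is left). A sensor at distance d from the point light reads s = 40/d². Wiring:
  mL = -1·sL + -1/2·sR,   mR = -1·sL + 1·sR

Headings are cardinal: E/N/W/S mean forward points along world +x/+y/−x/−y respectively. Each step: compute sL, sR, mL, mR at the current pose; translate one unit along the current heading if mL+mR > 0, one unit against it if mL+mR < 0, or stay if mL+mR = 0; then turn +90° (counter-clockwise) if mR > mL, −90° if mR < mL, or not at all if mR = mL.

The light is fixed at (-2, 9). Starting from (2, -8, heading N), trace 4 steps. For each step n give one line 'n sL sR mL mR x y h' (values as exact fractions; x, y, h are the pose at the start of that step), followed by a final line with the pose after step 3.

0 20/117 4/25 -734/2925 -32/2925 2 -8 N
1 8/73 40/293 -3804/21389 576/21389 2 -9 W
2 10/109 5/52 -1585/11336 25/5668 3 -9 S
3 8/61 40/373 -4204/22753 -544/22753 3 -8 E
final 2 -8 N

n=0: pose=(2,-8,N); sL=20/117, sR=4/25; mL=-734/2925, mR=-32/2925; mL+mR=-766/2925 → advance -1; mR−mL=6/25 → turn +1·90°
n=1: pose=(2,-9,W); sL=8/73, sR=40/293; mL=-3804/21389, mR=576/21389; mL+mR=-3228/21389 → advance -1; mR−mL=60/293 → turn +1·90°
n=2: pose=(3,-9,S); sL=10/109, sR=5/52; mL=-1585/11336, mR=25/5668; mL+mR=-1535/11336 → advance -1; mR−mL=15/104 → turn +1·90°
n=3: pose=(3,-8,E); sL=8/61, sR=40/373; mL=-4204/22753, mR=-544/22753; mL+mR=-4748/22753 → advance -1; mR−mL=60/373 → turn +1·90°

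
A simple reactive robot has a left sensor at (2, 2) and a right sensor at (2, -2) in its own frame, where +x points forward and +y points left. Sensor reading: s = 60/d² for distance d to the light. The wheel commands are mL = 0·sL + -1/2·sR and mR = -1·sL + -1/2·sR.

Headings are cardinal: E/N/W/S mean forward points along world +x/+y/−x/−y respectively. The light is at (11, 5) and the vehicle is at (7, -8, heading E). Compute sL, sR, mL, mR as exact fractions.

left sensor world pos  = (9, -6); dL² = 125
right sensor world pos = (9, -10); dR² = 229
sL = 60/125 = 12/25
sR = 60/229 = 60/229
mL = 0·sL + -1/2·sR = -30/229
mR = -1·sL + -1/2·sR = -3498/5725

12/25 60/229 -30/229 -3498/5725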